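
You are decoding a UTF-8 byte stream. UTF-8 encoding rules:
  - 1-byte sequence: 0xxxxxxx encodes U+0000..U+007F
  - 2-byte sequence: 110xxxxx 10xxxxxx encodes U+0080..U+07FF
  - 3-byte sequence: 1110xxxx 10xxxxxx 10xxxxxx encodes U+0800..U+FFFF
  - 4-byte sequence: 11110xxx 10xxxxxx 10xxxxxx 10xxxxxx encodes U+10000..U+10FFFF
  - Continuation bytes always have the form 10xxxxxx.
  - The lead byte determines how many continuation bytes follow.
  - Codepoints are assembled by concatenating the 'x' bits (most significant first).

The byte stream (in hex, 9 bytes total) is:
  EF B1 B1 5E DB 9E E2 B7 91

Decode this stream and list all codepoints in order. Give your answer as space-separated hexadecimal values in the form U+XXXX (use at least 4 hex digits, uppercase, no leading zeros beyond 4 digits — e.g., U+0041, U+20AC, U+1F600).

Answer: U+FC71 U+005E U+06DE U+2DD1

Derivation:
Byte[0]=EF: 3-byte lead, need 2 cont bytes. acc=0xF
Byte[1]=B1: continuation. acc=(acc<<6)|0x31=0x3F1
Byte[2]=B1: continuation. acc=(acc<<6)|0x31=0xFC71
Completed: cp=U+FC71 (starts at byte 0)
Byte[3]=5E: 1-byte ASCII. cp=U+005E
Byte[4]=DB: 2-byte lead, need 1 cont bytes. acc=0x1B
Byte[5]=9E: continuation. acc=(acc<<6)|0x1E=0x6DE
Completed: cp=U+06DE (starts at byte 4)
Byte[6]=E2: 3-byte lead, need 2 cont bytes. acc=0x2
Byte[7]=B7: continuation. acc=(acc<<6)|0x37=0xB7
Byte[8]=91: continuation. acc=(acc<<6)|0x11=0x2DD1
Completed: cp=U+2DD1 (starts at byte 6)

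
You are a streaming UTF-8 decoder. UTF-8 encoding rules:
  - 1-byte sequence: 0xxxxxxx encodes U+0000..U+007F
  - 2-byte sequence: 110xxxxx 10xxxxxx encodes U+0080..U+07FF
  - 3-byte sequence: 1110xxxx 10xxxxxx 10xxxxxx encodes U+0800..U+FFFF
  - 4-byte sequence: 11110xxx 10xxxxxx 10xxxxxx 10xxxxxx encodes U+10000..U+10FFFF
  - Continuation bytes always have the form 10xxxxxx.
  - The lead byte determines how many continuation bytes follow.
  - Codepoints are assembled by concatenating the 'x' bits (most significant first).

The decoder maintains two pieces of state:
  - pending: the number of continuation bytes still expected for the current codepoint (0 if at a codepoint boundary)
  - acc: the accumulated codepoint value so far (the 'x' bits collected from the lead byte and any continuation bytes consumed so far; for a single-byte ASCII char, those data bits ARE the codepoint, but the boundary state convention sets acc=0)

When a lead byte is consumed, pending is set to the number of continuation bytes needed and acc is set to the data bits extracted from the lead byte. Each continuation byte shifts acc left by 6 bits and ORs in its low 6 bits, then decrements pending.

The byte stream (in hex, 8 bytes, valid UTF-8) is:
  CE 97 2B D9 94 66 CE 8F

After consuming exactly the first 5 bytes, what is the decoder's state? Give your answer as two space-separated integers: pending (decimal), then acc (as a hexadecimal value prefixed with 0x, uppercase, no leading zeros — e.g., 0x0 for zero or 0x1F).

Byte[0]=CE: 2-byte lead. pending=1, acc=0xE
Byte[1]=97: continuation. acc=(acc<<6)|0x17=0x397, pending=0
Byte[2]=2B: 1-byte. pending=0, acc=0x0
Byte[3]=D9: 2-byte lead. pending=1, acc=0x19
Byte[4]=94: continuation. acc=(acc<<6)|0x14=0x654, pending=0

Answer: 0 0x654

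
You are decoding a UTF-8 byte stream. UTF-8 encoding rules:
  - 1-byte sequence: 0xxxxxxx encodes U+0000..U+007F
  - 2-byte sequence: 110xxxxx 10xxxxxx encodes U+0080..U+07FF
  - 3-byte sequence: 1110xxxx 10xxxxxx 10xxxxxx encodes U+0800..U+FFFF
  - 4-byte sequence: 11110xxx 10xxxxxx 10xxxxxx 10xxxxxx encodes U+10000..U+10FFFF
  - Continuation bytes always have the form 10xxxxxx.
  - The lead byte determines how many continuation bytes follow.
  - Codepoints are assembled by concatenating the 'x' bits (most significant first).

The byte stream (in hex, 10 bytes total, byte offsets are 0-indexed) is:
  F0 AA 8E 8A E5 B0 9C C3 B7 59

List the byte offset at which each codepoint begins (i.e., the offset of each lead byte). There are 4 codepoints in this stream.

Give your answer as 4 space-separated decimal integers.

Byte[0]=F0: 4-byte lead, need 3 cont bytes. acc=0x0
Byte[1]=AA: continuation. acc=(acc<<6)|0x2A=0x2A
Byte[2]=8E: continuation. acc=(acc<<6)|0x0E=0xA8E
Byte[3]=8A: continuation. acc=(acc<<6)|0x0A=0x2A38A
Completed: cp=U+2A38A (starts at byte 0)
Byte[4]=E5: 3-byte lead, need 2 cont bytes. acc=0x5
Byte[5]=B0: continuation. acc=(acc<<6)|0x30=0x170
Byte[6]=9C: continuation. acc=(acc<<6)|0x1C=0x5C1C
Completed: cp=U+5C1C (starts at byte 4)
Byte[7]=C3: 2-byte lead, need 1 cont bytes. acc=0x3
Byte[8]=B7: continuation. acc=(acc<<6)|0x37=0xF7
Completed: cp=U+00F7 (starts at byte 7)
Byte[9]=59: 1-byte ASCII. cp=U+0059

Answer: 0 4 7 9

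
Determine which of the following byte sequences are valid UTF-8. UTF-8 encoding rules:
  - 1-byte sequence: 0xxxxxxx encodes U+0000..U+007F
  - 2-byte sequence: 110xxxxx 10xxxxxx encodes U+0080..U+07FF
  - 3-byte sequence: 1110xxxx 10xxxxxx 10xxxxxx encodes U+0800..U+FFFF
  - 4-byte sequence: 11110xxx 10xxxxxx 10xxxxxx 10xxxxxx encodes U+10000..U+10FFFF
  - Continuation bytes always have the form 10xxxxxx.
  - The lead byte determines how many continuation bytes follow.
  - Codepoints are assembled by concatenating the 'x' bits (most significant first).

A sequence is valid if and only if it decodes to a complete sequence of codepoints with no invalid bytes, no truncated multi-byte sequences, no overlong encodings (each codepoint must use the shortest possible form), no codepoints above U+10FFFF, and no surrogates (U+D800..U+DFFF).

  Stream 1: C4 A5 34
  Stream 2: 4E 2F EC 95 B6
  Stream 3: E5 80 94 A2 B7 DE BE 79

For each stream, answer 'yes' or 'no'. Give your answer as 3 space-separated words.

Stream 1: decodes cleanly. VALID
Stream 2: decodes cleanly. VALID
Stream 3: error at byte offset 3. INVALID

Answer: yes yes no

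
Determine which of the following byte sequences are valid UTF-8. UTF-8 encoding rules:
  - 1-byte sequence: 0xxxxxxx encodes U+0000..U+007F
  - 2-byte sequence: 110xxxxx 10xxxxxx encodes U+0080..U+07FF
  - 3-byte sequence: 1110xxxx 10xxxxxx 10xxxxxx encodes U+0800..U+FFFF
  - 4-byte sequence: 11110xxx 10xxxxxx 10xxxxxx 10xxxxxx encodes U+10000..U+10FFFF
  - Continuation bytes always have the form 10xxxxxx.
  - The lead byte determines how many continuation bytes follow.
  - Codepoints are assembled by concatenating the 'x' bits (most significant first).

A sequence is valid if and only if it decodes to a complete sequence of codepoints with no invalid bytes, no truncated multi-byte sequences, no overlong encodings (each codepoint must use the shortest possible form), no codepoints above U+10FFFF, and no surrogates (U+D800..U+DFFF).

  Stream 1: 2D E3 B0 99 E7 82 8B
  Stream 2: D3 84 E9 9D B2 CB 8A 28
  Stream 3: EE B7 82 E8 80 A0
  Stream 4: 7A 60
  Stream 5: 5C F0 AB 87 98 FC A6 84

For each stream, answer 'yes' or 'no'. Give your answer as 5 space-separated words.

Answer: yes yes yes yes no

Derivation:
Stream 1: decodes cleanly. VALID
Stream 2: decodes cleanly. VALID
Stream 3: decodes cleanly. VALID
Stream 4: decodes cleanly. VALID
Stream 5: error at byte offset 5. INVALID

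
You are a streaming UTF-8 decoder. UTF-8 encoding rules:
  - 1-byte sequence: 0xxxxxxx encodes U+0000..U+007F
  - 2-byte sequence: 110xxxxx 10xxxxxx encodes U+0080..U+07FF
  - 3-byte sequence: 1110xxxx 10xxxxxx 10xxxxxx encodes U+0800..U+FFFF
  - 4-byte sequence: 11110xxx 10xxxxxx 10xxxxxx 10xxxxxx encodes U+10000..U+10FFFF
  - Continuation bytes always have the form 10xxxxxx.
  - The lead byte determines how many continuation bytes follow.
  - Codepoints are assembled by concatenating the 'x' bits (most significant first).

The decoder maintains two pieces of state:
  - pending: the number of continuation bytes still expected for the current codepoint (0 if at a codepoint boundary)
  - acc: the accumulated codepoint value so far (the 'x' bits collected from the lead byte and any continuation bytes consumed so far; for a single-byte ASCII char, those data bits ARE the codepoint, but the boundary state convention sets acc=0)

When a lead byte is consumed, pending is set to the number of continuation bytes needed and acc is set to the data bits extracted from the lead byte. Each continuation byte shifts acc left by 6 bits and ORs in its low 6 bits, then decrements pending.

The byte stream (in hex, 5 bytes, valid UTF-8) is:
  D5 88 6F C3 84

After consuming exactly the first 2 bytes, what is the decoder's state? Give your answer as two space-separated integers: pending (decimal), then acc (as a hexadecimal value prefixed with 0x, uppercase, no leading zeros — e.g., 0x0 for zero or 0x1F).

Byte[0]=D5: 2-byte lead. pending=1, acc=0x15
Byte[1]=88: continuation. acc=(acc<<6)|0x08=0x548, pending=0

Answer: 0 0x548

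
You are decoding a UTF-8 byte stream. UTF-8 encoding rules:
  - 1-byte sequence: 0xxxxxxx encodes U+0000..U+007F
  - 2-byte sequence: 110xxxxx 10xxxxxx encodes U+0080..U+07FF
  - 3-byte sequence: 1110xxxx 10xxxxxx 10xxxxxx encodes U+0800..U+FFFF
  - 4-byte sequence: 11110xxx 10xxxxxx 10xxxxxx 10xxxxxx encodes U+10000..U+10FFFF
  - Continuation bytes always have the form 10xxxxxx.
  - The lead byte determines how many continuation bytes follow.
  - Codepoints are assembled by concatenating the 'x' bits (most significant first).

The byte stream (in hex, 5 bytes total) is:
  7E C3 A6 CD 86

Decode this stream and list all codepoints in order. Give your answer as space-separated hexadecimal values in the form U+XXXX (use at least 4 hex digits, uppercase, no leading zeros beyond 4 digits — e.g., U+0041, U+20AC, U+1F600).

Answer: U+007E U+00E6 U+0346

Derivation:
Byte[0]=7E: 1-byte ASCII. cp=U+007E
Byte[1]=C3: 2-byte lead, need 1 cont bytes. acc=0x3
Byte[2]=A6: continuation. acc=(acc<<6)|0x26=0xE6
Completed: cp=U+00E6 (starts at byte 1)
Byte[3]=CD: 2-byte lead, need 1 cont bytes. acc=0xD
Byte[4]=86: continuation. acc=(acc<<6)|0x06=0x346
Completed: cp=U+0346 (starts at byte 3)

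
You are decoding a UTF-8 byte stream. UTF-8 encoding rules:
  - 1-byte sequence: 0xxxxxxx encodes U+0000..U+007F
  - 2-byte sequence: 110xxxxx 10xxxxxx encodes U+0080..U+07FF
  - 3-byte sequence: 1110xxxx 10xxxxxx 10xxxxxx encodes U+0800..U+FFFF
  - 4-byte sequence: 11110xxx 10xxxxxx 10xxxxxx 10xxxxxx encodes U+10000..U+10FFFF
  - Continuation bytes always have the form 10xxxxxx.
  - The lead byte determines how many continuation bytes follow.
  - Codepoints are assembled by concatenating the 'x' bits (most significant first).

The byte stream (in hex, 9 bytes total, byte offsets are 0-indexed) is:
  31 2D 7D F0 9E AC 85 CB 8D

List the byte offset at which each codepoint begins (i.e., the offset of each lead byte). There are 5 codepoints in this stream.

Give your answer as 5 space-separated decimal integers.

Byte[0]=31: 1-byte ASCII. cp=U+0031
Byte[1]=2D: 1-byte ASCII. cp=U+002D
Byte[2]=7D: 1-byte ASCII. cp=U+007D
Byte[3]=F0: 4-byte lead, need 3 cont bytes. acc=0x0
Byte[4]=9E: continuation. acc=(acc<<6)|0x1E=0x1E
Byte[5]=AC: continuation. acc=(acc<<6)|0x2C=0x7AC
Byte[6]=85: continuation. acc=(acc<<6)|0x05=0x1EB05
Completed: cp=U+1EB05 (starts at byte 3)
Byte[7]=CB: 2-byte lead, need 1 cont bytes. acc=0xB
Byte[8]=8D: continuation. acc=(acc<<6)|0x0D=0x2CD
Completed: cp=U+02CD (starts at byte 7)

Answer: 0 1 2 3 7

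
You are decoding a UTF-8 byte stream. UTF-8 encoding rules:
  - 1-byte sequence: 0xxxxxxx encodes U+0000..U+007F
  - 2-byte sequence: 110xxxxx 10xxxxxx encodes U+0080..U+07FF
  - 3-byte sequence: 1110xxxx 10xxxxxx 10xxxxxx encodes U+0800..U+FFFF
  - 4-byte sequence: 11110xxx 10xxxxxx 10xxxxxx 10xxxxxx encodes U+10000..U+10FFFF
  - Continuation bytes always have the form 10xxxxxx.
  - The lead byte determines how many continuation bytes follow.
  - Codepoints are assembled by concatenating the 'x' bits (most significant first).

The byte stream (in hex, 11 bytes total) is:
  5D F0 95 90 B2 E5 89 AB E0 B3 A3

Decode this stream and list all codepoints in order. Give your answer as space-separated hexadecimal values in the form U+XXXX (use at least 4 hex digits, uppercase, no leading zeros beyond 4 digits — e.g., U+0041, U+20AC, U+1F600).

Answer: U+005D U+15432 U+526B U+0CE3

Derivation:
Byte[0]=5D: 1-byte ASCII. cp=U+005D
Byte[1]=F0: 4-byte lead, need 3 cont bytes. acc=0x0
Byte[2]=95: continuation. acc=(acc<<6)|0x15=0x15
Byte[3]=90: continuation. acc=(acc<<6)|0x10=0x550
Byte[4]=B2: continuation. acc=(acc<<6)|0x32=0x15432
Completed: cp=U+15432 (starts at byte 1)
Byte[5]=E5: 3-byte lead, need 2 cont bytes. acc=0x5
Byte[6]=89: continuation. acc=(acc<<6)|0x09=0x149
Byte[7]=AB: continuation. acc=(acc<<6)|0x2B=0x526B
Completed: cp=U+526B (starts at byte 5)
Byte[8]=E0: 3-byte lead, need 2 cont bytes. acc=0x0
Byte[9]=B3: continuation. acc=(acc<<6)|0x33=0x33
Byte[10]=A3: continuation. acc=(acc<<6)|0x23=0xCE3
Completed: cp=U+0CE3 (starts at byte 8)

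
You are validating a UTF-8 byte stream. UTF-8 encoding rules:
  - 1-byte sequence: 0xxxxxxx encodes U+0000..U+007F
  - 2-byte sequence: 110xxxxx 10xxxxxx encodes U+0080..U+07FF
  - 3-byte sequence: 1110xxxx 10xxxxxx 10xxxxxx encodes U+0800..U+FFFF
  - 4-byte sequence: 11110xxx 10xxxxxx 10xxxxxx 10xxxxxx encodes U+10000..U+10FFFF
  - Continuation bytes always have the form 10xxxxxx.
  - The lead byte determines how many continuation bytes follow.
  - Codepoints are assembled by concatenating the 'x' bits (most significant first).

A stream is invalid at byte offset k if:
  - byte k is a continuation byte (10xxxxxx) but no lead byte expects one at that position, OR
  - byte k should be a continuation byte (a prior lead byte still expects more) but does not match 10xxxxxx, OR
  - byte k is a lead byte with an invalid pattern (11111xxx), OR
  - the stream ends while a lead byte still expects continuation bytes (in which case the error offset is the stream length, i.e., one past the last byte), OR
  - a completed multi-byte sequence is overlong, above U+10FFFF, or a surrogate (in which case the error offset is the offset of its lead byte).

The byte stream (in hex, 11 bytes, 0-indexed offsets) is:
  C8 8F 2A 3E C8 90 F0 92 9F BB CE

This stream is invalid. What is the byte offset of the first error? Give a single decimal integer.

Answer: 11

Derivation:
Byte[0]=C8: 2-byte lead, need 1 cont bytes. acc=0x8
Byte[1]=8F: continuation. acc=(acc<<6)|0x0F=0x20F
Completed: cp=U+020F (starts at byte 0)
Byte[2]=2A: 1-byte ASCII. cp=U+002A
Byte[3]=3E: 1-byte ASCII. cp=U+003E
Byte[4]=C8: 2-byte lead, need 1 cont bytes. acc=0x8
Byte[5]=90: continuation. acc=(acc<<6)|0x10=0x210
Completed: cp=U+0210 (starts at byte 4)
Byte[6]=F0: 4-byte lead, need 3 cont bytes. acc=0x0
Byte[7]=92: continuation. acc=(acc<<6)|0x12=0x12
Byte[8]=9F: continuation. acc=(acc<<6)|0x1F=0x49F
Byte[9]=BB: continuation. acc=(acc<<6)|0x3B=0x127FB
Completed: cp=U+127FB (starts at byte 6)
Byte[10]=CE: 2-byte lead, need 1 cont bytes. acc=0xE
Byte[11]: stream ended, expected continuation. INVALID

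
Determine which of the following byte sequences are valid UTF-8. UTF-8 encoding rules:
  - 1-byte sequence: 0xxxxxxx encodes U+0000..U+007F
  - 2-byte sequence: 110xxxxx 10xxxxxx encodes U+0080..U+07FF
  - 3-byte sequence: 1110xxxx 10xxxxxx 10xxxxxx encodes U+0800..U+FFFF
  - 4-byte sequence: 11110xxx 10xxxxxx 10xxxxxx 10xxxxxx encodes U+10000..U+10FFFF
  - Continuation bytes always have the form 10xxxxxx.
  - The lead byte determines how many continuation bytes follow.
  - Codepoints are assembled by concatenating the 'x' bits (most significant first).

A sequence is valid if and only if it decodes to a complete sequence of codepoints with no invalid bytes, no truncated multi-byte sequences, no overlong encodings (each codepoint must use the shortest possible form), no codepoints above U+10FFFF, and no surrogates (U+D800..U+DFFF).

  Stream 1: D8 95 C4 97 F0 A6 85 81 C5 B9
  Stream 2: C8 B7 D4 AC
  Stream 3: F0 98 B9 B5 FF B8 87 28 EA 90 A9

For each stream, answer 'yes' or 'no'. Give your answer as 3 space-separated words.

Answer: yes yes no

Derivation:
Stream 1: decodes cleanly. VALID
Stream 2: decodes cleanly. VALID
Stream 3: error at byte offset 4. INVALID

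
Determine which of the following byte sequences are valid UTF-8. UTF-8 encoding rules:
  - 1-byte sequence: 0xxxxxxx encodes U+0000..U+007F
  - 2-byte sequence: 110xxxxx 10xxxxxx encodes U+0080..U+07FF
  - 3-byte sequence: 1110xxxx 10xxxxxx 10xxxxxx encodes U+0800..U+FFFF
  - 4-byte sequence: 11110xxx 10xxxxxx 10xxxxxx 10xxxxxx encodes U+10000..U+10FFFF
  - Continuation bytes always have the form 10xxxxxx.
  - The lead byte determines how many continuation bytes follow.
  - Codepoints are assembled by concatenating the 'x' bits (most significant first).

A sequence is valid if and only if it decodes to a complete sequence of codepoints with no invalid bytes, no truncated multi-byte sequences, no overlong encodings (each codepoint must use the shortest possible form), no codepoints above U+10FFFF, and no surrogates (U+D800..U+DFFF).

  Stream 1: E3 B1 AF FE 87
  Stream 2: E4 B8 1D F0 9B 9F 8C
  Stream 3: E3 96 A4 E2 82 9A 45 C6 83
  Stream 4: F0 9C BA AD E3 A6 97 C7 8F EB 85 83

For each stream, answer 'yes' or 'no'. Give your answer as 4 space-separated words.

Stream 1: error at byte offset 3. INVALID
Stream 2: error at byte offset 2. INVALID
Stream 3: decodes cleanly. VALID
Stream 4: decodes cleanly. VALID

Answer: no no yes yes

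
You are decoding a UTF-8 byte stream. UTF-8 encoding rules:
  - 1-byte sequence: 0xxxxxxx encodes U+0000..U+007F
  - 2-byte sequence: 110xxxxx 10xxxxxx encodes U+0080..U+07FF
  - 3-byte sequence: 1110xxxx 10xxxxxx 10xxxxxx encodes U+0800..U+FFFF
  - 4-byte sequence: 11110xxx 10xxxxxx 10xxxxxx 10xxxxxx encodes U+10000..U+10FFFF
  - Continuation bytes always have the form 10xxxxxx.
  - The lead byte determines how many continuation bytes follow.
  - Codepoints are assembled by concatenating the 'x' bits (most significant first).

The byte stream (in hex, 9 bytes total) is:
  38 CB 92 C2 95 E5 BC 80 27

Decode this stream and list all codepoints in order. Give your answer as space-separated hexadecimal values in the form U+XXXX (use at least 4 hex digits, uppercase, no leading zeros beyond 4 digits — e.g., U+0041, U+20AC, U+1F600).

Answer: U+0038 U+02D2 U+0095 U+5F00 U+0027

Derivation:
Byte[0]=38: 1-byte ASCII. cp=U+0038
Byte[1]=CB: 2-byte lead, need 1 cont bytes. acc=0xB
Byte[2]=92: continuation. acc=(acc<<6)|0x12=0x2D2
Completed: cp=U+02D2 (starts at byte 1)
Byte[3]=C2: 2-byte lead, need 1 cont bytes. acc=0x2
Byte[4]=95: continuation. acc=(acc<<6)|0x15=0x95
Completed: cp=U+0095 (starts at byte 3)
Byte[5]=E5: 3-byte lead, need 2 cont bytes. acc=0x5
Byte[6]=BC: continuation. acc=(acc<<6)|0x3C=0x17C
Byte[7]=80: continuation. acc=(acc<<6)|0x00=0x5F00
Completed: cp=U+5F00 (starts at byte 5)
Byte[8]=27: 1-byte ASCII. cp=U+0027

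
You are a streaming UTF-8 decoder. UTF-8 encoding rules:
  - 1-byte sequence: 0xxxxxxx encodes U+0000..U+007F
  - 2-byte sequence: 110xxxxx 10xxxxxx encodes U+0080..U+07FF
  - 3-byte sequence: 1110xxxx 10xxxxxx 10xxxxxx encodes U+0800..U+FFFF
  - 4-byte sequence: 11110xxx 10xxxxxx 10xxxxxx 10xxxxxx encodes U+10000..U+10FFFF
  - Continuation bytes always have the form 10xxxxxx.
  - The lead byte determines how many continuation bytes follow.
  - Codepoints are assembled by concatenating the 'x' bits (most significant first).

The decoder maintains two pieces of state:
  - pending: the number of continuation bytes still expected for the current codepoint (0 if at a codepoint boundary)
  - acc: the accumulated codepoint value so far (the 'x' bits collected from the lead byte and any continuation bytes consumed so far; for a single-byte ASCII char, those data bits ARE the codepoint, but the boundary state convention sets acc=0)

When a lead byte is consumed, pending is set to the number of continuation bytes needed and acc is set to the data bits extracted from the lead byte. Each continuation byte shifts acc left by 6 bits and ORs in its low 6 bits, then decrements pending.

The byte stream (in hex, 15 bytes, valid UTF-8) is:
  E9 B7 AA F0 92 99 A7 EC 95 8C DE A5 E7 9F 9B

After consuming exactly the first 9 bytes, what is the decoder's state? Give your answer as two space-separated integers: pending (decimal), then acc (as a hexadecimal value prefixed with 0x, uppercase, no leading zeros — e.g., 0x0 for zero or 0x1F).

Byte[0]=E9: 3-byte lead. pending=2, acc=0x9
Byte[1]=B7: continuation. acc=(acc<<6)|0x37=0x277, pending=1
Byte[2]=AA: continuation. acc=(acc<<6)|0x2A=0x9DEA, pending=0
Byte[3]=F0: 4-byte lead. pending=3, acc=0x0
Byte[4]=92: continuation. acc=(acc<<6)|0x12=0x12, pending=2
Byte[5]=99: continuation. acc=(acc<<6)|0x19=0x499, pending=1
Byte[6]=A7: continuation. acc=(acc<<6)|0x27=0x12667, pending=0
Byte[7]=EC: 3-byte lead. pending=2, acc=0xC
Byte[8]=95: continuation. acc=(acc<<6)|0x15=0x315, pending=1

Answer: 1 0x315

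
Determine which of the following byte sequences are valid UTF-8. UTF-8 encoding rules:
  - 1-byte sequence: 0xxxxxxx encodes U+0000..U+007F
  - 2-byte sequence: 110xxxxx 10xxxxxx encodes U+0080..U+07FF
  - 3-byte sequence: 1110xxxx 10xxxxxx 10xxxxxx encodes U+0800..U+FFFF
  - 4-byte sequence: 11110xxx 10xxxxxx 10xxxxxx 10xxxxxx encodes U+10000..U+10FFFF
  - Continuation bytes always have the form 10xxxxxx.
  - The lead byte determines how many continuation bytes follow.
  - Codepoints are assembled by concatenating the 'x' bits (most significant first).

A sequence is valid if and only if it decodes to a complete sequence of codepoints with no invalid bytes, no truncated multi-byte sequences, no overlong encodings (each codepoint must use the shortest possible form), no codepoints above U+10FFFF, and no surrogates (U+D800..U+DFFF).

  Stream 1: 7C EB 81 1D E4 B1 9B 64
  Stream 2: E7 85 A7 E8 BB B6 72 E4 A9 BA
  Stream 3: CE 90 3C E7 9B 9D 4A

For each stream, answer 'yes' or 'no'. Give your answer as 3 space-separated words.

Stream 1: error at byte offset 3. INVALID
Stream 2: decodes cleanly. VALID
Stream 3: decodes cleanly. VALID

Answer: no yes yes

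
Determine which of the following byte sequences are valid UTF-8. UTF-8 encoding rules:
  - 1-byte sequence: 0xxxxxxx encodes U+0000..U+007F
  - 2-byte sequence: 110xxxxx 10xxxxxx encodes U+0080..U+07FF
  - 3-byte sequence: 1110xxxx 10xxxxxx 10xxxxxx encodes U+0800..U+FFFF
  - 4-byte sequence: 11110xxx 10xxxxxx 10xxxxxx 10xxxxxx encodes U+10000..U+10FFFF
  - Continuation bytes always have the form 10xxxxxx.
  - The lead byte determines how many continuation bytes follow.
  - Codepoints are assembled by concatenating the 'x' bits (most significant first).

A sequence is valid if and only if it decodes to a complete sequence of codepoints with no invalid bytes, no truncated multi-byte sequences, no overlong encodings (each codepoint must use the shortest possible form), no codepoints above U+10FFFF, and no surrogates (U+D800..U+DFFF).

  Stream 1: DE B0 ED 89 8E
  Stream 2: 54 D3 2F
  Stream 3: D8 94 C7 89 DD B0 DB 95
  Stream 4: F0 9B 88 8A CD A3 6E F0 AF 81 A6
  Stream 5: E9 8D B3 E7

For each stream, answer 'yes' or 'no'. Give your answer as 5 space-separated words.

Answer: yes no yes yes no

Derivation:
Stream 1: decodes cleanly. VALID
Stream 2: error at byte offset 2. INVALID
Stream 3: decodes cleanly. VALID
Stream 4: decodes cleanly. VALID
Stream 5: error at byte offset 4. INVALID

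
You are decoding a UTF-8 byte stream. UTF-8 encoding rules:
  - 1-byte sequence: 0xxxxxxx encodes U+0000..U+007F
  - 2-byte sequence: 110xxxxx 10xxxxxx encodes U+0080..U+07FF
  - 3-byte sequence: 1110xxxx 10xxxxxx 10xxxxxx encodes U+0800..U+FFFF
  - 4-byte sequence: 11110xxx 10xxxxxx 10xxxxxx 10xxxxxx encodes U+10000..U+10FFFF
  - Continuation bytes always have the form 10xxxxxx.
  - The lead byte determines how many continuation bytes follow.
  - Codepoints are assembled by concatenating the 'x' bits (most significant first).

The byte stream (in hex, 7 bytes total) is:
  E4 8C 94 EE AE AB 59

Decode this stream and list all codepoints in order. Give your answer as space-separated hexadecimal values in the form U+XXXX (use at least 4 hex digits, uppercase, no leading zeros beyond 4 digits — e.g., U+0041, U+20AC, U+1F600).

Answer: U+4314 U+EBAB U+0059

Derivation:
Byte[0]=E4: 3-byte lead, need 2 cont bytes. acc=0x4
Byte[1]=8C: continuation. acc=(acc<<6)|0x0C=0x10C
Byte[2]=94: continuation. acc=(acc<<6)|0x14=0x4314
Completed: cp=U+4314 (starts at byte 0)
Byte[3]=EE: 3-byte lead, need 2 cont bytes. acc=0xE
Byte[4]=AE: continuation. acc=(acc<<6)|0x2E=0x3AE
Byte[5]=AB: continuation. acc=(acc<<6)|0x2B=0xEBAB
Completed: cp=U+EBAB (starts at byte 3)
Byte[6]=59: 1-byte ASCII. cp=U+0059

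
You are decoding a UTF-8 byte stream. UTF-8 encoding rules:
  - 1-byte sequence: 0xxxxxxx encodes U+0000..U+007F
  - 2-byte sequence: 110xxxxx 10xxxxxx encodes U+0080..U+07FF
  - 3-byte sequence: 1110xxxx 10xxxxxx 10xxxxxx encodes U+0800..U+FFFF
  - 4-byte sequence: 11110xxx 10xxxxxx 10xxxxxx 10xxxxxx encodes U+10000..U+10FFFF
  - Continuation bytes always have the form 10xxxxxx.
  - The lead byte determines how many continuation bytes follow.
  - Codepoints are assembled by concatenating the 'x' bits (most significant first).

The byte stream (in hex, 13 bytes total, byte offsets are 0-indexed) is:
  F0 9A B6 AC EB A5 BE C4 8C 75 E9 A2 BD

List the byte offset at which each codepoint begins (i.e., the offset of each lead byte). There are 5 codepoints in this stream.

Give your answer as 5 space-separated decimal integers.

Byte[0]=F0: 4-byte lead, need 3 cont bytes. acc=0x0
Byte[1]=9A: continuation. acc=(acc<<6)|0x1A=0x1A
Byte[2]=B6: continuation. acc=(acc<<6)|0x36=0x6B6
Byte[3]=AC: continuation. acc=(acc<<6)|0x2C=0x1ADAC
Completed: cp=U+1ADAC (starts at byte 0)
Byte[4]=EB: 3-byte lead, need 2 cont bytes. acc=0xB
Byte[5]=A5: continuation. acc=(acc<<6)|0x25=0x2E5
Byte[6]=BE: continuation. acc=(acc<<6)|0x3E=0xB97E
Completed: cp=U+B97E (starts at byte 4)
Byte[7]=C4: 2-byte lead, need 1 cont bytes. acc=0x4
Byte[8]=8C: continuation. acc=(acc<<6)|0x0C=0x10C
Completed: cp=U+010C (starts at byte 7)
Byte[9]=75: 1-byte ASCII. cp=U+0075
Byte[10]=E9: 3-byte lead, need 2 cont bytes. acc=0x9
Byte[11]=A2: continuation. acc=(acc<<6)|0x22=0x262
Byte[12]=BD: continuation. acc=(acc<<6)|0x3D=0x98BD
Completed: cp=U+98BD (starts at byte 10)

Answer: 0 4 7 9 10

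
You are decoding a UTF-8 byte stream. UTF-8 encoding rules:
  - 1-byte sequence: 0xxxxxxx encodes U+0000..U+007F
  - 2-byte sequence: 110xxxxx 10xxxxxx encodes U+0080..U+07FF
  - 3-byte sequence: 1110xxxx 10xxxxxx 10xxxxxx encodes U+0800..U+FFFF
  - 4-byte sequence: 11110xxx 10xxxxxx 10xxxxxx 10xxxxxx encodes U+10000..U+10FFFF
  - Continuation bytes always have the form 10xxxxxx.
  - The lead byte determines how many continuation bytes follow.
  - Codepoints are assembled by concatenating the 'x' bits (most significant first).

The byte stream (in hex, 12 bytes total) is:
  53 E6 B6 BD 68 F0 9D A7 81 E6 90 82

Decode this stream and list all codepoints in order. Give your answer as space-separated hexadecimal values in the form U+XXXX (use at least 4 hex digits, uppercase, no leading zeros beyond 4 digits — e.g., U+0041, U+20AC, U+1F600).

Answer: U+0053 U+6DBD U+0068 U+1D9C1 U+6402

Derivation:
Byte[0]=53: 1-byte ASCII. cp=U+0053
Byte[1]=E6: 3-byte lead, need 2 cont bytes. acc=0x6
Byte[2]=B6: continuation. acc=(acc<<6)|0x36=0x1B6
Byte[3]=BD: continuation. acc=(acc<<6)|0x3D=0x6DBD
Completed: cp=U+6DBD (starts at byte 1)
Byte[4]=68: 1-byte ASCII. cp=U+0068
Byte[5]=F0: 4-byte lead, need 3 cont bytes. acc=0x0
Byte[6]=9D: continuation. acc=(acc<<6)|0x1D=0x1D
Byte[7]=A7: continuation. acc=(acc<<6)|0x27=0x767
Byte[8]=81: continuation. acc=(acc<<6)|0x01=0x1D9C1
Completed: cp=U+1D9C1 (starts at byte 5)
Byte[9]=E6: 3-byte lead, need 2 cont bytes. acc=0x6
Byte[10]=90: continuation. acc=(acc<<6)|0x10=0x190
Byte[11]=82: continuation. acc=(acc<<6)|0x02=0x6402
Completed: cp=U+6402 (starts at byte 9)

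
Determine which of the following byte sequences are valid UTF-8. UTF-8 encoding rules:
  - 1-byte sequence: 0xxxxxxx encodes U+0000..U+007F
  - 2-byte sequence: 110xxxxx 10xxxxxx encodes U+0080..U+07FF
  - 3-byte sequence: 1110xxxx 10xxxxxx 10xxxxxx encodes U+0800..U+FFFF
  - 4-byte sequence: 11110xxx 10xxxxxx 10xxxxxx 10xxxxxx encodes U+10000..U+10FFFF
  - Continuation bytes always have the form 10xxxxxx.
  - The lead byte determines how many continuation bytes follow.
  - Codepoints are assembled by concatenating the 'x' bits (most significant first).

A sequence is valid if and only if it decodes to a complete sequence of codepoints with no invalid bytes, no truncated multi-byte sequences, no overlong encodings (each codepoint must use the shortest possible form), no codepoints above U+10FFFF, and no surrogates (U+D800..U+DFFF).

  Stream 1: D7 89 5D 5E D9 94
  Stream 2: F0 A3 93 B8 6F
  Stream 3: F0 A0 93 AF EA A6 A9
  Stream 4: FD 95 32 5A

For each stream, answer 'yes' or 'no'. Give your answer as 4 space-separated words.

Answer: yes yes yes no

Derivation:
Stream 1: decodes cleanly. VALID
Stream 2: decodes cleanly. VALID
Stream 3: decodes cleanly. VALID
Stream 4: error at byte offset 0. INVALID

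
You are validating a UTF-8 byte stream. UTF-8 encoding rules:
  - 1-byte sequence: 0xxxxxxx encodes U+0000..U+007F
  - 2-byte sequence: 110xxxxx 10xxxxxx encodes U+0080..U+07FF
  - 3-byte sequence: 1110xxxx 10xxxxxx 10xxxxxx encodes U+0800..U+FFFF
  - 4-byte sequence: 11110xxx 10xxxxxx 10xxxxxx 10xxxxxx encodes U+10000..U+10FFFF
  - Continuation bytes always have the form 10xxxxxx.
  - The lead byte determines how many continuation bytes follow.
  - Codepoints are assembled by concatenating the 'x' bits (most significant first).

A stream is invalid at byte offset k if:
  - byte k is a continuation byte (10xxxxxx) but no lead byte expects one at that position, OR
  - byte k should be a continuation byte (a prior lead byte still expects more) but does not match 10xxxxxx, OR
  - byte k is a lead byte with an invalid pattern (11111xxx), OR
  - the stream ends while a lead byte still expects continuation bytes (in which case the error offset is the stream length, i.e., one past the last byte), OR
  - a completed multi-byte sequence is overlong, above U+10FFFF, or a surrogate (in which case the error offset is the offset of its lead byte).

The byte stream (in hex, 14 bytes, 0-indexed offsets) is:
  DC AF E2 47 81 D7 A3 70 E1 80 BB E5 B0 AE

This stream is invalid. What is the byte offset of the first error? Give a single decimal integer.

Byte[0]=DC: 2-byte lead, need 1 cont bytes. acc=0x1C
Byte[1]=AF: continuation. acc=(acc<<6)|0x2F=0x72F
Completed: cp=U+072F (starts at byte 0)
Byte[2]=E2: 3-byte lead, need 2 cont bytes. acc=0x2
Byte[3]=47: expected 10xxxxxx continuation. INVALID

Answer: 3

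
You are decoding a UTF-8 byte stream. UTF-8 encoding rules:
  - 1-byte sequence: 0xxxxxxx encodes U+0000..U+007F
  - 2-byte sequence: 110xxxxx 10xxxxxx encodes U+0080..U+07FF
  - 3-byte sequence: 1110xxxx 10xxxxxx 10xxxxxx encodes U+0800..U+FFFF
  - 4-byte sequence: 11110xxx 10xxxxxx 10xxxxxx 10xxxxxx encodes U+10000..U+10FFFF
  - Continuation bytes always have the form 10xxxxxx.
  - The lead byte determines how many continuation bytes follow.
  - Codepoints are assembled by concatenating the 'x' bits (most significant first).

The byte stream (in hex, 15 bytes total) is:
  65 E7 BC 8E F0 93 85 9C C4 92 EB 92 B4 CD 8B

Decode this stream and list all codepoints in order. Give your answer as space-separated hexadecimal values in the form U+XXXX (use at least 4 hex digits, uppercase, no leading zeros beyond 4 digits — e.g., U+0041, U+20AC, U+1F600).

Byte[0]=65: 1-byte ASCII. cp=U+0065
Byte[1]=E7: 3-byte lead, need 2 cont bytes. acc=0x7
Byte[2]=BC: continuation. acc=(acc<<6)|0x3C=0x1FC
Byte[3]=8E: continuation. acc=(acc<<6)|0x0E=0x7F0E
Completed: cp=U+7F0E (starts at byte 1)
Byte[4]=F0: 4-byte lead, need 3 cont bytes. acc=0x0
Byte[5]=93: continuation. acc=(acc<<6)|0x13=0x13
Byte[6]=85: continuation. acc=(acc<<6)|0x05=0x4C5
Byte[7]=9C: continuation. acc=(acc<<6)|0x1C=0x1315C
Completed: cp=U+1315C (starts at byte 4)
Byte[8]=C4: 2-byte lead, need 1 cont bytes. acc=0x4
Byte[9]=92: continuation. acc=(acc<<6)|0x12=0x112
Completed: cp=U+0112 (starts at byte 8)
Byte[10]=EB: 3-byte lead, need 2 cont bytes. acc=0xB
Byte[11]=92: continuation. acc=(acc<<6)|0x12=0x2D2
Byte[12]=B4: continuation. acc=(acc<<6)|0x34=0xB4B4
Completed: cp=U+B4B4 (starts at byte 10)
Byte[13]=CD: 2-byte lead, need 1 cont bytes. acc=0xD
Byte[14]=8B: continuation. acc=(acc<<6)|0x0B=0x34B
Completed: cp=U+034B (starts at byte 13)

Answer: U+0065 U+7F0E U+1315C U+0112 U+B4B4 U+034B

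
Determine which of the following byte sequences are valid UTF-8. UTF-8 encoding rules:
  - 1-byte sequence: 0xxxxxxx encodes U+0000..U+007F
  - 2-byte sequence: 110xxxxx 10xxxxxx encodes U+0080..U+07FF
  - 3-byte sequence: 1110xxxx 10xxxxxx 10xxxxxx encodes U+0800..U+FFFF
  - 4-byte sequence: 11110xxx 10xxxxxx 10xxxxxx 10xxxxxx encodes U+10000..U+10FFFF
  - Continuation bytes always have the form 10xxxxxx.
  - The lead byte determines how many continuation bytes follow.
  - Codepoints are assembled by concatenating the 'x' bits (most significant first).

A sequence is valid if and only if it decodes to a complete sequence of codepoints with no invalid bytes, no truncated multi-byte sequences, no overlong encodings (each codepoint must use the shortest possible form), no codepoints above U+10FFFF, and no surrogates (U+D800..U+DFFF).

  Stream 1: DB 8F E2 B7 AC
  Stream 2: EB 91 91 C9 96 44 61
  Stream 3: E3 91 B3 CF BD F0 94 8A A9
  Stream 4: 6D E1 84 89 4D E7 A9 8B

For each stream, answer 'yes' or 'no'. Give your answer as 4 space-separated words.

Stream 1: decodes cleanly. VALID
Stream 2: decodes cleanly. VALID
Stream 3: decodes cleanly. VALID
Stream 4: decodes cleanly. VALID

Answer: yes yes yes yes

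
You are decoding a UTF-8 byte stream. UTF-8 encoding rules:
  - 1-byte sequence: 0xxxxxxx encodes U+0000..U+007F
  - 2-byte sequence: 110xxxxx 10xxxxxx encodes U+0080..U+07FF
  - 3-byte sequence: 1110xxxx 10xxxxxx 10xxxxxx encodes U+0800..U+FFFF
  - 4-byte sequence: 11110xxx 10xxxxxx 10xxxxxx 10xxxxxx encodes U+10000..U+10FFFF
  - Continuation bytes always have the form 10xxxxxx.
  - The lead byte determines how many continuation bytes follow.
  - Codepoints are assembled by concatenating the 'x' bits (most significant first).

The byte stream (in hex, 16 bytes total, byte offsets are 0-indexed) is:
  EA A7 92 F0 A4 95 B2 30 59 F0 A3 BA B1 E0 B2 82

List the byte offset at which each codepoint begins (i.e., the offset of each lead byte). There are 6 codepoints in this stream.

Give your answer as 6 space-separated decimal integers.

Answer: 0 3 7 8 9 13

Derivation:
Byte[0]=EA: 3-byte lead, need 2 cont bytes. acc=0xA
Byte[1]=A7: continuation. acc=(acc<<6)|0x27=0x2A7
Byte[2]=92: continuation. acc=(acc<<6)|0x12=0xA9D2
Completed: cp=U+A9D2 (starts at byte 0)
Byte[3]=F0: 4-byte lead, need 3 cont bytes. acc=0x0
Byte[4]=A4: continuation. acc=(acc<<6)|0x24=0x24
Byte[5]=95: continuation. acc=(acc<<6)|0x15=0x915
Byte[6]=B2: continuation. acc=(acc<<6)|0x32=0x24572
Completed: cp=U+24572 (starts at byte 3)
Byte[7]=30: 1-byte ASCII. cp=U+0030
Byte[8]=59: 1-byte ASCII. cp=U+0059
Byte[9]=F0: 4-byte lead, need 3 cont bytes. acc=0x0
Byte[10]=A3: continuation. acc=(acc<<6)|0x23=0x23
Byte[11]=BA: continuation. acc=(acc<<6)|0x3A=0x8FA
Byte[12]=B1: continuation. acc=(acc<<6)|0x31=0x23EB1
Completed: cp=U+23EB1 (starts at byte 9)
Byte[13]=E0: 3-byte lead, need 2 cont bytes. acc=0x0
Byte[14]=B2: continuation. acc=(acc<<6)|0x32=0x32
Byte[15]=82: continuation. acc=(acc<<6)|0x02=0xC82
Completed: cp=U+0C82 (starts at byte 13)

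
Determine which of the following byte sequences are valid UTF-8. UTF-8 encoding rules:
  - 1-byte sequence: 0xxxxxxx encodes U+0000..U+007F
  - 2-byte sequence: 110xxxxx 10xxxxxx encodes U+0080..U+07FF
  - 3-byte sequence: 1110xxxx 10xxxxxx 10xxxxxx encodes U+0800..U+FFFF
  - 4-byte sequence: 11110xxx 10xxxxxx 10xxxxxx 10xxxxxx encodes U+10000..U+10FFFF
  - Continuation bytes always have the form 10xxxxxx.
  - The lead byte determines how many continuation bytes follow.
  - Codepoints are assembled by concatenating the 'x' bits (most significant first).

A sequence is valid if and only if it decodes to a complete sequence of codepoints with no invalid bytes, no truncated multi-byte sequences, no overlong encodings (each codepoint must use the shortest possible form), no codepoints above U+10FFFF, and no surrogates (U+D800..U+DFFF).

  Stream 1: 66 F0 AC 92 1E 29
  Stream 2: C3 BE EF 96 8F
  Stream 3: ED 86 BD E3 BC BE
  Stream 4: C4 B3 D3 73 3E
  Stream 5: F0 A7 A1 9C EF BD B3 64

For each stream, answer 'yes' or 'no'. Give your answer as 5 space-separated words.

Stream 1: error at byte offset 4. INVALID
Stream 2: decodes cleanly. VALID
Stream 3: decodes cleanly. VALID
Stream 4: error at byte offset 3. INVALID
Stream 5: decodes cleanly. VALID

Answer: no yes yes no yes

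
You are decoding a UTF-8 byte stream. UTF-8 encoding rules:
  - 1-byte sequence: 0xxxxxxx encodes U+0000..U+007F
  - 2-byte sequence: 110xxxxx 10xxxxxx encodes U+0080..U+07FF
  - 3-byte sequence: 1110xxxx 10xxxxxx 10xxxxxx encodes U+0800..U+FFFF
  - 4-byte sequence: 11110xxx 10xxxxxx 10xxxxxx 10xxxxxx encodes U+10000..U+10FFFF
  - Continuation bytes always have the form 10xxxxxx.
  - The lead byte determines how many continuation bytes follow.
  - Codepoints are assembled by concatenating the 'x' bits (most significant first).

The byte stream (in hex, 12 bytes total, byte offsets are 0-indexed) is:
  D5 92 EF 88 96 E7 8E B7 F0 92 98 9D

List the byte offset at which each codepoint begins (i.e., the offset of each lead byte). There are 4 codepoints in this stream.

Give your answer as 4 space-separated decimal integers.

Byte[0]=D5: 2-byte lead, need 1 cont bytes. acc=0x15
Byte[1]=92: continuation. acc=(acc<<6)|0x12=0x552
Completed: cp=U+0552 (starts at byte 0)
Byte[2]=EF: 3-byte lead, need 2 cont bytes. acc=0xF
Byte[3]=88: continuation. acc=(acc<<6)|0x08=0x3C8
Byte[4]=96: continuation. acc=(acc<<6)|0x16=0xF216
Completed: cp=U+F216 (starts at byte 2)
Byte[5]=E7: 3-byte lead, need 2 cont bytes. acc=0x7
Byte[6]=8E: continuation. acc=(acc<<6)|0x0E=0x1CE
Byte[7]=B7: continuation. acc=(acc<<6)|0x37=0x73B7
Completed: cp=U+73B7 (starts at byte 5)
Byte[8]=F0: 4-byte lead, need 3 cont bytes. acc=0x0
Byte[9]=92: continuation. acc=(acc<<6)|0x12=0x12
Byte[10]=98: continuation. acc=(acc<<6)|0x18=0x498
Byte[11]=9D: continuation. acc=(acc<<6)|0x1D=0x1261D
Completed: cp=U+1261D (starts at byte 8)

Answer: 0 2 5 8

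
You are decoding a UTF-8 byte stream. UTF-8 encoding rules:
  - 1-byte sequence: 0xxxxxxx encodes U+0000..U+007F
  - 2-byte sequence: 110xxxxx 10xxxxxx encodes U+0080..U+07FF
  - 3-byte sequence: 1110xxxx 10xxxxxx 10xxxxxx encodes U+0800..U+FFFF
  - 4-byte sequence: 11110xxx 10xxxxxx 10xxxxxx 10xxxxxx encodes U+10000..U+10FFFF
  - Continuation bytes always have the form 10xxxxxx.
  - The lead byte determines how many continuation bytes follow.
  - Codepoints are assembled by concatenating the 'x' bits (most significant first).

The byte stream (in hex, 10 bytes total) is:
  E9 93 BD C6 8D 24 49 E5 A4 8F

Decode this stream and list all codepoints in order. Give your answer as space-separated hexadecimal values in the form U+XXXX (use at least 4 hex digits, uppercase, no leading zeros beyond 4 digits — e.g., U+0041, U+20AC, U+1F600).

Answer: U+94FD U+018D U+0024 U+0049 U+590F

Derivation:
Byte[0]=E9: 3-byte lead, need 2 cont bytes. acc=0x9
Byte[1]=93: continuation. acc=(acc<<6)|0x13=0x253
Byte[2]=BD: continuation. acc=(acc<<6)|0x3D=0x94FD
Completed: cp=U+94FD (starts at byte 0)
Byte[3]=C6: 2-byte lead, need 1 cont bytes. acc=0x6
Byte[4]=8D: continuation. acc=(acc<<6)|0x0D=0x18D
Completed: cp=U+018D (starts at byte 3)
Byte[5]=24: 1-byte ASCII. cp=U+0024
Byte[6]=49: 1-byte ASCII. cp=U+0049
Byte[7]=E5: 3-byte lead, need 2 cont bytes. acc=0x5
Byte[8]=A4: continuation. acc=(acc<<6)|0x24=0x164
Byte[9]=8F: continuation. acc=(acc<<6)|0x0F=0x590F
Completed: cp=U+590F (starts at byte 7)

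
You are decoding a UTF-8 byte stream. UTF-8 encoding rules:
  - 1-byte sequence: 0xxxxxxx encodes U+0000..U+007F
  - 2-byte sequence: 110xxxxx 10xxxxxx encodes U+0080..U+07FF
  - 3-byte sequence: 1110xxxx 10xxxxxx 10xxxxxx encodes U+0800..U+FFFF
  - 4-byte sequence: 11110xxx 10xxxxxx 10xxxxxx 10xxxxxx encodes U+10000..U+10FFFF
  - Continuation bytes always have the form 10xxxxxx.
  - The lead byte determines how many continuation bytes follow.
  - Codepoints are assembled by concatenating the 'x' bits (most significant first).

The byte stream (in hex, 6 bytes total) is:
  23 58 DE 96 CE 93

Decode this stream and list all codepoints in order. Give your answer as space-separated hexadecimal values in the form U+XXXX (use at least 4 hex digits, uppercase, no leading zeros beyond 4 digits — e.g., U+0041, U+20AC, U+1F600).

Byte[0]=23: 1-byte ASCII. cp=U+0023
Byte[1]=58: 1-byte ASCII. cp=U+0058
Byte[2]=DE: 2-byte lead, need 1 cont bytes. acc=0x1E
Byte[3]=96: continuation. acc=(acc<<6)|0x16=0x796
Completed: cp=U+0796 (starts at byte 2)
Byte[4]=CE: 2-byte lead, need 1 cont bytes. acc=0xE
Byte[5]=93: continuation. acc=(acc<<6)|0x13=0x393
Completed: cp=U+0393 (starts at byte 4)

Answer: U+0023 U+0058 U+0796 U+0393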